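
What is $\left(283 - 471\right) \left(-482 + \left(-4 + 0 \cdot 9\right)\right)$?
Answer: $91368$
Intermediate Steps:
$\left(283 - 471\right) \left(-482 + \left(-4 + 0 \cdot 9\right)\right) = \left(283 - 471\right) \left(-482 + \left(-4 + 0\right)\right) = - 188 \left(-482 - 4\right) = \left(-188\right) \left(-486\right) = 91368$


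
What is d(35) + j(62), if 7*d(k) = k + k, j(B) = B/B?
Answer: 11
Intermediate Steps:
j(B) = 1
d(k) = 2*k/7 (d(k) = (k + k)/7 = (2*k)/7 = 2*k/7)
d(35) + j(62) = (2/7)*35 + 1 = 10 + 1 = 11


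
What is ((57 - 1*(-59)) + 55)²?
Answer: 29241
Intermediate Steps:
((57 - 1*(-59)) + 55)² = ((57 + 59) + 55)² = (116 + 55)² = 171² = 29241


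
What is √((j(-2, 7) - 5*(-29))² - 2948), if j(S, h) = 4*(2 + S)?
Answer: √18077 ≈ 134.45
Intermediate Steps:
j(S, h) = 8 + 4*S
√((j(-2, 7) - 5*(-29))² - 2948) = √(((8 + 4*(-2)) - 5*(-29))² - 2948) = √(((8 - 8) + 145)² - 2948) = √((0 + 145)² - 2948) = √(145² - 2948) = √(21025 - 2948) = √18077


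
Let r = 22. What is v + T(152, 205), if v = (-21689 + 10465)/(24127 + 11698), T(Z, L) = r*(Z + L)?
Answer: 281358326/35825 ≈ 7853.7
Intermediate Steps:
T(Z, L) = 22*L + 22*Z (T(Z, L) = 22*(Z + L) = 22*(L + Z) = 22*L + 22*Z)
v = -11224/35825 ≈ -0.31330
v + T(152, 205) = -11224/35825 + (22*205 + 22*152) = -11224/35825 + (4510 + 3344) = -11224/35825 + 7854 = 281358326/35825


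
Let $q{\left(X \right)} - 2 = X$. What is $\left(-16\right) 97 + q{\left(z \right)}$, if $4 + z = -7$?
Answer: $-1561$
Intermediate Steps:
$z = -11$ ($z = -4 - 7 = -11$)
$q{\left(X \right)} = 2 + X$
$\left(-16\right) 97 + q{\left(z \right)} = \left(-16\right) 97 + \left(2 - 11\right) = -1552 - 9 = -1561$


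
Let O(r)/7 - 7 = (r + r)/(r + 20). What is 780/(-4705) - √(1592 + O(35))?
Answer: -156/941 - √199639/11 ≈ -40.785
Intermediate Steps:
O(r) = 49 + 14*r/(20 + r) (O(r) = 49 + 7*((r + r)/(r + 20)) = 49 + 7*((2*r)/(20 + r)) = 49 + 7*(2*r/(20 + r)) = 49 + 14*r/(20 + r))
780/(-4705) - √(1592 + O(35)) = 780/(-4705) - √(1592 + 7*(140 + 9*35)/(20 + 35)) = 780*(-1/4705) - √(1592 + 7*(140 + 315)/55) = -156/941 - √(1592 + 7*(1/55)*455) = -156/941 - √(1592 + 637/11) = -156/941 - √(18149/11) = -156/941 - √199639/11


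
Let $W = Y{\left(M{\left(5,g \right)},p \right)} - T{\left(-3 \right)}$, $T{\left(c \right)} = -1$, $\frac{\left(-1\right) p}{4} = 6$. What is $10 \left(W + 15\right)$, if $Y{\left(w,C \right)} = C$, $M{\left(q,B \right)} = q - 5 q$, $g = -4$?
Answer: $-80$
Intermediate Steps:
$p = -24$ ($p = \left(-4\right) 6 = -24$)
$M{\left(q,B \right)} = - 4 q$
$W = -23$ ($W = -24 - -1 = -24 + 1 = -23$)
$10 \left(W + 15\right) = 10 \left(-23 + 15\right) = 10 \left(-8\right) = -80$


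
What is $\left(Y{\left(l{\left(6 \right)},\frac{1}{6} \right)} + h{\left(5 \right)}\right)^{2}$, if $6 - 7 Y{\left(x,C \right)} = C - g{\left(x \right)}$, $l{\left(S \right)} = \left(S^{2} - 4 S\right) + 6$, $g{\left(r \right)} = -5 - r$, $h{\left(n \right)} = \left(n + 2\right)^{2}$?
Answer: $\frac{3822025}{1764} \approx 2166.7$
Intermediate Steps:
$h{\left(n \right)} = \left(2 + n\right)^{2}$
$l{\left(S \right)} = 6 + S^{2} - 4 S$
$Y{\left(x,C \right)} = \frac{1}{7} - \frac{C}{7} - \frac{x}{7}$ ($Y{\left(x,C \right)} = \frac{6}{7} - \frac{C - \left(-5 - x\right)}{7} = \frac{6}{7} - \frac{C + \left(5 + x\right)}{7} = \frac{6}{7} - \frac{5 + C + x}{7} = \frac{6}{7} - \left(\frac{5}{7} + \frac{C}{7} + \frac{x}{7}\right) = \frac{1}{7} - \frac{C}{7} - \frac{x}{7}$)
$\left(Y{\left(l{\left(6 \right)},\frac{1}{6} \right)} + h{\left(5 \right)}\right)^{2} = \left(\left(\frac{1}{7} - \frac{1}{7 \cdot 6} - \frac{6 + 6^{2} - 24}{7}\right) + \left(2 + 5\right)^{2}\right)^{2} = \left(\left(\frac{1}{7} - \frac{1}{42} - \frac{6 + 36 - 24}{7}\right) + 7^{2}\right)^{2} = \left(\left(\frac{1}{7} - \frac{1}{42} - \frac{18}{7}\right) + 49\right)^{2} = \left(- \frac{103}{42} + 49\right)^{2} = \left(\frac{1955}{42}\right)^{2} = \frac{3822025}{1764}$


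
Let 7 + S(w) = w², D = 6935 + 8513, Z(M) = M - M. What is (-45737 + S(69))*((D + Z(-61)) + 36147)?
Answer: -2114517885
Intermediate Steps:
Z(M) = 0
D = 15448
S(w) = -7 + w²
(-45737 + S(69))*((D + Z(-61)) + 36147) = (-45737 + (-7 + 69²))*((15448 + 0) + 36147) = (-45737 + (-7 + 4761))*(15448 + 36147) = (-45737 + 4754)*51595 = -40983*51595 = -2114517885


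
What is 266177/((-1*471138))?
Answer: -266177/471138 ≈ -0.56497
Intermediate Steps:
266177/((-1*471138)) = 266177/(-471138) = 266177*(-1/471138) = -266177/471138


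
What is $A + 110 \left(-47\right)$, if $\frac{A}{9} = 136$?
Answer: $-3946$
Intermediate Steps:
$A = 1224$ ($A = 9 \cdot 136 = 1224$)
$A + 110 \left(-47\right) = 1224 + 110 \left(-47\right) = 1224 - 5170 = -3946$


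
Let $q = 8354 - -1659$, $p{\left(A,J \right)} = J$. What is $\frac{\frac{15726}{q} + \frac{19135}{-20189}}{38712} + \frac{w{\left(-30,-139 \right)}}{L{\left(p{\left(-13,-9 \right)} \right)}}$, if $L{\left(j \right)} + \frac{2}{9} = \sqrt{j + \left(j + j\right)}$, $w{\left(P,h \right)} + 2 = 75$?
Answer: $\frac{- 5141501674620370 i + 3399123393 \sqrt{3}}{7825725915384 \left(2 i + 27 \sqrt{3}\right)} \approx -0.59971 - 14.023 i$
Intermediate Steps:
$w{\left(P,h \right)} = 73$ ($w{\left(P,h \right)} = -2 + 75 = 73$)
$q = 10013$ ($q = 8354 + 1659 = 10013$)
$L{\left(j \right)} = - \frac{2}{9} + \sqrt{3} \sqrt{j}$ ($L{\left(j \right)} = - \frac{2}{9} + \sqrt{j + \left(j + j\right)} = - \frac{2}{9} + \sqrt{j + 2 j} = - \frac{2}{9} + \sqrt{3 j} = - \frac{2}{9} + \sqrt{3} \sqrt{j}$)
$\frac{\frac{15726}{q} + \frac{19135}{-20189}}{38712} + \frac{w{\left(-30,-139 \right)}}{L{\left(p{\left(-13,-9 \right)} \right)}} = \frac{\frac{15726}{10013} + \frac{19135}{-20189}}{38712} + \frac{73}{- \frac{2}{9} + \sqrt{3} \sqrt{-9}} = \left(15726 \cdot \frac{1}{10013} + 19135 \left(- \frac{1}{20189}\right)\right) \frac{1}{38712} + \frac{73}{- \frac{2}{9} + \sqrt{3} \cdot 3 i} = \left(\frac{15726}{10013} - \frac{19135}{20189}\right) \frac{1}{38712} + \frac{73}{- \frac{2}{9} + 3 i \sqrt{3}} = \frac{125893459}{202152457} \cdot \frac{1}{38712} + \frac{73}{- \frac{2}{9} + 3 i \sqrt{3}} = \frac{125893459}{7825725915384} + \frac{73}{- \frac{2}{9} + 3 i \sqrt{3}}$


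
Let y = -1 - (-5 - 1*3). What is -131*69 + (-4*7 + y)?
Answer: -9060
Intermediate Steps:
y = 7 (y = -1 - (-5 - 3) = -1 - 1*(-8) = -1 + 8 = 7)
-131*69 + (-4*7 + y) = -131*69 + (-4*7 + 7) = -9039 + (-28 + 7) = -9039 - 21 = -9060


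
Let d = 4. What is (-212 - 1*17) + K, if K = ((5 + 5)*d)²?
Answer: 1371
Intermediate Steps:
K = 1600 (K = ((5 + 5)*4)² = (10*4)² = 40² = 1600)
(-212 - 1*17) + K = (-212 - 1*17) + 1600 = (-212 - 17) + 1600 = -229 + 1600 = 1371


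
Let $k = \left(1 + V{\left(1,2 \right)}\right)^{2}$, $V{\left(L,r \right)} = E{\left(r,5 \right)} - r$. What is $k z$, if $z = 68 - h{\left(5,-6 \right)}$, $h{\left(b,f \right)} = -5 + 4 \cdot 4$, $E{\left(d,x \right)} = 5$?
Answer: $912$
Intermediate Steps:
$h{\left(b,f \right)} = 11$ ($h{\left(b,f \right)} = -5 + 16 = 11$)
$z = 57$ ($z = 68 - 11 = 57$)
$V{\left(L,r \right)} = 5 - r$
$k = 16$ ($k = \left(1 + \left(5 - 2\right)\right)^{2} = \left(1 + 3\right)^{2} = 4^{2} = 16$)
$k z = 16 \cdot 57 = 912$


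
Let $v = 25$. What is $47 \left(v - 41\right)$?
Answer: $-752$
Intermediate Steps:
$47 \left(v - 41\right) = 47 \left(25 - 41\right) = 47 \left(-16\right) = -752$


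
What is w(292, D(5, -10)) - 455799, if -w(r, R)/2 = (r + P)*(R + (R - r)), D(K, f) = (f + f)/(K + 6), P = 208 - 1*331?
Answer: -3914613/11 ≈ -3.5587e+5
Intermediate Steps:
P = -123 (P = 208 - 331 = -123)
D(K, f) = 2*f/(6 + K) (D(K, f) = (2*f)/(6 + K) = 2*f/(6 + K))
w(r, R) = -2*(-123 + r)*(-r + 2*R) (w(r, R) = -2*(r - 123)*(R + (R - r)) = -2*(-123 + r)*(-r + 2*R))
w(292, D(5, -10)) - 455799 = (-246*292 + 2*292² + 492*(2*(-10)/(6 + 5)) - 4*2*(-10)/(6 + 5)*292) - 455799 = (-71832 + 2*85264 + 492*(2*(-10)/11) - 4*2*(-10)/11*292) - 455799 = (-71832 + 170528 + 492*(2*(-10)*(1/11)) - 4*2*(-10)*(1/11)*292) - 455799 = (-71832 + 170528 + 492*(-20/11) - 4*(-20/11)*292) - 455799 = (-71832 + 170528 - 9840/11 + 23360/11) - 455799 = 1099176/11 - 455799 = -3914613/11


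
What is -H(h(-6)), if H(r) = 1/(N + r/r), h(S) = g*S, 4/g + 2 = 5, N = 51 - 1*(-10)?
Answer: -1/62 ≈ -0.016129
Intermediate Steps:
N = 61 (N = 51 + 10 = 61)
g = 4/3 (g = 4/(-2 + 5) = 4/3 ≈ 1.3333)
h(S) = 4*S/3
H(r) = 1/62 (H(r) = 1/(61 + r/r) = 1/(61 + 1) = 1/62)
-H(h(-6)) = -1*1/62 = -1/62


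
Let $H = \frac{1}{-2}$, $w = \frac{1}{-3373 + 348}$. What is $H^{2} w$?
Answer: $- \frac{1}{12100} \approx -8.2645 \cdot 10^{-5}$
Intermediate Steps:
$w = - \frac{1}{3025}$ ($w = \frac{1}{-3025} = - \frac{1}{3025} \approx -0.00033058$)
$H = - \frac{1}{2} \approx -0.5$
$H^{2} w = \left(- \frac{1}{2}\right)^{2} \left(- \frac{1}{3025}\right) = \frac{1}{4} \left(- \frac{1}{3025}\right) = - \frac{1}{12100}$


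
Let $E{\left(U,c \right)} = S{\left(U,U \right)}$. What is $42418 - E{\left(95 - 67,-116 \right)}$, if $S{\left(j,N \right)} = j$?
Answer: $42390$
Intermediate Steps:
$E{\left(U,c \right)} = U$
$42418 - E{\left(95 - 67,-116 \right)} = 42418 - \left(95 - 67\right) = 42418 - 28 = 42390$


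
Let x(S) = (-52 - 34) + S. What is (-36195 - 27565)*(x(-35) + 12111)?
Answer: -764482400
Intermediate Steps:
x(S) = -86 + S
(-36195 - 27565)*(x(-35) + 12111) = (-36195 - 27565)*((-86 - 35) + 12111) = -63760*(-121 + 12111) = -63760*11990 = -764482400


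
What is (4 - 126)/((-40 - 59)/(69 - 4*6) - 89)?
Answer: 305/228 ≈ 1.3377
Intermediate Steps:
(4 - 126)/((-40 - 59)/(69 - 4*6) - 89) = -122/(-99/(69 - 24) - 89) = -122/(-99/45 - 89) = -122/(-99*1/45 - 89) = -122/(-11/5 - 89) = -122/(-456/5) = -5/456*(-122) = 305/228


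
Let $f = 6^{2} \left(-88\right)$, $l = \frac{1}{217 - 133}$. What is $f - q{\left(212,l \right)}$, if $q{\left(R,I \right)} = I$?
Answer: $- \frac{266113}{84} \approx -3168.0$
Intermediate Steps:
$l = \frac{1}{84} \approx 0.011905$
$f = -3168$ ($f = 36 \left(-88\right) = -3168$)
$f - q{\left(212,l \right)} = -3168 - \frac{1}{84} = - \frac{266113}{84}$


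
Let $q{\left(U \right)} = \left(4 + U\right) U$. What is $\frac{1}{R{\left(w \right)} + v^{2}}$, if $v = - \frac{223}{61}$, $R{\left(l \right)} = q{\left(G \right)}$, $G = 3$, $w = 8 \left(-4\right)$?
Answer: $\frac{3721}{127870} \approx 0.0291$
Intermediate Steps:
$w = -32$
$q{\left(U \right)} = U \left(4 + U\right)$
$R{\left(l \right)} = 21$ ($R{\left(l \right)} = 3 \left(4 + 3\right) = 3 \cdot 7 = 21$)
$v = - \frac{223}{61}$ ($v = \left(-223\right) \frac{1}{61} = - \frac{223}{61} \approx -3.6557$)
$\frac{1}{R{\left(w \right)} + v^{2}} = \frac{1}{21 + \left(- \frac{223}{61}\right)^{2}} = \frac{1}{21 + \frac{49729}{3721}} = \frac{1}{\frac{127870}{3721}} = \frac{3721}{127870}$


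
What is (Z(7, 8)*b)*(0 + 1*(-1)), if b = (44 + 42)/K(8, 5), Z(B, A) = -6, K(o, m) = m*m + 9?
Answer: 258/17 ≈ 15.176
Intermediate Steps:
K(o, m) = 9 + m² (K(o, m) = m² + 9 = 9 + m²)
b = 43/17 (b = (44 + 42)/(9 + 5²) = 86/(9 + 25) = 86/34 = 86*(1/34) = 43/17 ≈ 2.5294)
(Z(7, 8)*b)*(0 + 1*(-1)) = (-6*43/17)*(0 + 1*(-1)) = -258*(0 - 1)/17 = -258/17*(-1) = 258/17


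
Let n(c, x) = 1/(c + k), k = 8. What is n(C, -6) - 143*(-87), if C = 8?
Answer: 199057/16 ≈ 12441.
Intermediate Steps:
n(c, x) = 1/(8 + c) (n(c, x) = 1/(c + 8) = 1/(8 + c))
n(C, -6) - 143*(-87) = 1/(8 + 8) - 143*(-87) = 1/16 + 12441 = 199057/16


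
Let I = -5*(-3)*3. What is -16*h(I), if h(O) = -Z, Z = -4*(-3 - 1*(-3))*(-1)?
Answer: 0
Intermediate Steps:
I = 45 (I = 15*3 = 45)
Z = 0 (Z = -4*(-3 + 3)*(-1) = -4*0*(-1) = 0*(-1) = 0)
h(O) = 0 (h(O) = -1*0 = 0)
-16*h(I) = -16*0 = 0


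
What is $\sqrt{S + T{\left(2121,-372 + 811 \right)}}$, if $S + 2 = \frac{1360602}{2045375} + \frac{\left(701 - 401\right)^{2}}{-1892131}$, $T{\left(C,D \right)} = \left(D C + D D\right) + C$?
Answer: $\frac{\sqrt{674576325201816389364728197805}}{774023488825} \approx 1061.1$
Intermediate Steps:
$T{\left(C,D \right)} = C + D^{2} + C D$ ($T{\left(C,D \right)} = \left(C D + D^{2}\right) + C = \left(D^{2} + C D\right) + C = C + D^{2} + C D$)
$S = - \frac{5349881415388}{3870117444125}$ ($S = -2 + \left(\frac{1360602}{2045375} + \frac{\left(701 - 401\right)^{2}}{-1892131}\right) = -2 + \left(1360602 \cdot \frac{1}{2045375} + 300^{2} \left(- \frac{1}{1892131}\right)\right) = -2 + \left(\frac{1360602}{2045375} + 90000 \left(- \frac{1}{1892131}\right)\right) = -2 + \left(\frac{1360602}{2045375} - \frac{90000}{1892131}\right) = -2 + \frac{2390353472862}{3870117444125} = - \frac{5349881415388}{3870117444125} \approx -1.3824$)
$\sqrt{S + T{\left(2121,-372 + 811 \right)}} = \sqrt{- \frac{5349881415388}{3870117444125} + \left(2121 + \left(-372 + 811\right)^{2} + 2121 \left(-372 + 811\right)\right)} = \sqrt{- \frac{5349881415388}{3870117444125} + \left(2121 + 439^{2} + 2121 \cdot 439\right)} = \sqrt{- \frac{5349881415388}{3870117444125} + \left(2121 + 192721 + 931119\right)} = \sqrt{- \frac{5349881415388}{3870117444125} + 1125961} = \sqrt{\frac{4357595957623013737}{3870117444125}} = \frac{\sqrt{674576325201816389364728197805}}{774023488825}$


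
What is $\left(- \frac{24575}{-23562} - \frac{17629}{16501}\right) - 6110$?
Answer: $- \frac{2375556856243}{388796562} \approx -6110.0$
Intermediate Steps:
$\left(- \frac{24575}{-23562} - \frac{17629}{16501}\right) - 6110 = \left(\left(-24575\right) \left(- \frac{1}{23562}\right) - \frac{17629}{16501}\right) - 6110 = \left(\frac{24575}{23562} - \frac{17629}{16501}\right) - 6110 = - \frac{9862423}{388796562} - 6110 = - \frac{2375556856243}{388796562}$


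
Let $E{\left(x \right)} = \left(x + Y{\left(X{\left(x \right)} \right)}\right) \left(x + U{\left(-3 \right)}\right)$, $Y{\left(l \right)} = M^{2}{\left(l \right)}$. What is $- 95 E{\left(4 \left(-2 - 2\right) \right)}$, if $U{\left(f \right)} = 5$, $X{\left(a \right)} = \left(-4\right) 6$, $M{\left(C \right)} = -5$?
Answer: $9405$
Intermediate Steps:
$X{\left(a \right)} = -24$
$Y{\left(l \right)} = 25$ ($Y{\left(l \right)} = \left(-5\right)^{2} = 25$)
$E{\left(x \right)} = \left(5 + x\right) \left(25 + x\right)$ ($E{\left(x \right)} = \left(x + 25\right) \left(x + 5\right) = \left(25 + x\right) \left(5 + x\right) = \left(5 + x\right) \left(25 + x\right)$)
$- 95 E{\left(4 \left(-2 - 2\right) \right)} = - 95 \left(125 + \left(4 \left(-2 - 2\right)\right)^{2} + 30 \cdot 4 \left(-2 - 2\right)\right) = - 95 \left(125 + \left(4 \left(-4\right)\right)^{2} + 30 \cdot 4 \left(-4\right)\right) = - 95 \left(125 + \left(-16\right)^{2} + 30 \left(-16\right)\right) = - 95 \left(125 + 256 - 480\right) = \left(-95\right) \left(-99\right) = 9405$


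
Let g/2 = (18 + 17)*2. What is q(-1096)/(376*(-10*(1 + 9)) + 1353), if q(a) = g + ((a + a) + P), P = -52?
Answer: 2104/36247 ≈ 0.058046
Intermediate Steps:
g = 140 (g = 2*((18 + 17)*2) = 2*(35*2) = 2*70 = 140)
q(a) = 88 + 2*a (q(a) = 140 + ((a + a) - 52) = 140 + (2*a - 52) = 140 + (-52 + 2*a) = 88 + 2*a)
q(-1096)/(376*(-10*(1 + 9)) + 1353) = (88 + 2*(-1096))/(376*(-10*(1 + 9)) + 1353) = (88 - 2192)/(376*(-10*10) + 1353) = -2104/(376*(-100) + 1353) = -2104/(-37600 + 1353) = -2104/(-36247) = -2104*(-1/36247) = 2104/36247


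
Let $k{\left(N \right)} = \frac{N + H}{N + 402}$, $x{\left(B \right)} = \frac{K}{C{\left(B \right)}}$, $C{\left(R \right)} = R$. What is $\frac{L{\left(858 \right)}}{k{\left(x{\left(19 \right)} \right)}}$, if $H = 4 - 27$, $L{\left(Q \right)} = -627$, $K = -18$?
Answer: $\frac{955548}{91} \approx 10501.0$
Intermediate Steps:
$H = -23$ ($H = 4 - 27 = -23$)
$x{\left(B \right)} = - \frac{18}{B}$
$k{\left(N \right)} = \frac{-23 + N}{402 + N}$ ($k{\left(N \right)} = \frac{N - 23}{N + 402} = \frac{-23 + N}{402 + N}$)
$\frac{L{\left(858 \right)}}{k{\left(x{\left(19 \right)} \right)}} = - \frac{627}{\frac{1}{402 - \frac{18}{19}} \left(-23 - \frac{18}{19}\right)} = - \frac{627}{\frac{1}{\frac{7620}{19}} \left(- \frac{455}{19}\right)} = - \frac{627}{\frac{19}{7620} \left(- \frac{455}{19}\right)} = - \frac{627}{- \frac{91}{1524}} = \left(-627\right) \left(- \frac{1524}{91}\right) = \frac{955548}{91}$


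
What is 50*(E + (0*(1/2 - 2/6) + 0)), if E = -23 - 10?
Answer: -1650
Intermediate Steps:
E = -33
50*(E + (0*(1/2 - 2/6) + 0)) = 50*(-33 + (0*(1/2 - 2/6) + 0)) = 50*(-33 + (0*(1*(½) - 2*⅙) + 0)) = 50*(-33 + (0*(½ - ⅓) + 0)) = 50*(-33 + (0*(⅙) + 0)) = 50*(-33 + (0 + 0)) = 50*(-33 + 0) = 50*(-33) = -1650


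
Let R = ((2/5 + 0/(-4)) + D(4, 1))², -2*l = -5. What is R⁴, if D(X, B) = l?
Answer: 500246412961/100000000 ≈ 5002.5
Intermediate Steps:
l = 5/2 (l = -½*(-5) = 5/2 ≈ 2.5000)
D(X, B) = 5/2
R = 841/100 (R = ((2/5 + 0/(-4)) + 5/2)² = ((2*(⅕) + 0*(-¼)) + 5/2)² = ((⅖ + 0) + 5/2)² = (⅖ + 5/2)² = (29/10)² = 841/100 ≈ 8.4100)
R⁴ = (841/100)⁴ = 500246412961/100000000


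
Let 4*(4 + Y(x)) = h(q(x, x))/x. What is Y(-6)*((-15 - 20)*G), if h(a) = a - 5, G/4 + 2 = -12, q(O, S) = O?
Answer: -20825/3 ≈ -6941.7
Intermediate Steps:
G = -56 (G = -8 + 4*(-12) = -8 - 48 = -56)
h(a) = -5 + a
Y(x) = -4 + (-5 + x)/(4*x) (Y(x) = -4 + ((-5 + x)/x)/4 = -4 + (-5 + x)/(4*x))
Y(-6)*((-15 - 20)*G) = ((5/4)*(-1 - 3*(-6))/(-6))*((-15 - 20)*(-56)) = ((5/4)*(-1/6)*(-1 + 18))*(-35*(-56)) = ((5/4)*(-1/6)*17)*1960 = -85/24*1960 = -20825/3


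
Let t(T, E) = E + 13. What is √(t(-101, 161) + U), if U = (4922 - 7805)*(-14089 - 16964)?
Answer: √89525973 ≈ 9461.8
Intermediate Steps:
t(T, E) = 13 + E
U = 89525799 (U = -2883*(-31053) = 89525799)
√(t(-101, 161) + U) = √((13 + 161) + 89525799) = √(174 + 89525799) = √89525973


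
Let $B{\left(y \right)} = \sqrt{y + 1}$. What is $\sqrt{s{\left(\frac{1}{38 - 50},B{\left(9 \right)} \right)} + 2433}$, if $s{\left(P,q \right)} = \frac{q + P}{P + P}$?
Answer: $\frac{\sqrt{9734 - 24 \sqrt{10}}}{2} \approx 49.138$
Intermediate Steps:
$B{\left(y \right)} = \sqrt{1 + y}$
$s{\left(P,q \right)} = \frac{P + q}{2 P}$
$\sqrt{s{\left(\frac{1}{38 - 50},B{\left(9 \right)} \right)} + 2433} = \sqrt{\frac{\frac{1}{38 - 50} + \sqrt{1 + 9}}{2 \frac{1}{38 - 50}} + 2433} = \sqrt{\frac{\frac{1}{-12} + \sqrt{10}}{2 \frac{1}{-12}} + 2433} = \sqrt{\frac{- \frac{1}{12} + \sqrt{10}}{2 \left(- \frac{1}{12}\right)} + 2433} = \sqrt{\frac{1}{2} \left(-12\right) \left(- \frac{1}{12} + \sqrt{10}\right) + 2433} = \sqrt{\left(\frac{1}{2} - 6 \sqrt{10}\right) + 2433} = \sqrt{\frac{4867}{2} - 6 \sqrt{10}}$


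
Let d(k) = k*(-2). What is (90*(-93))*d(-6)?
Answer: -100440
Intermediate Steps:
d(k) = -2*k
(90*(-93))*d(-6) = (90*(-93))*(-2*(-6)) = -8370*12 = -100440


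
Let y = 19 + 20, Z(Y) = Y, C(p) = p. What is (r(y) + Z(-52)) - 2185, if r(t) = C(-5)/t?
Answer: -87248/39 ≈ -2237.1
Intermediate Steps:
y = 39
r(t) = -5/t
(r(y) + Z(-52)) - 2185 = (-5/39 - 52) - 2185 = -2033/39 - 2185 = -87248/39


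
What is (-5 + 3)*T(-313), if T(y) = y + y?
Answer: 1252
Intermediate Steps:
T(y) = 2*y
(-5 + 3)*T(-313) = (-5 + 3)*(2*(-313)) = -2*(-626) = 1252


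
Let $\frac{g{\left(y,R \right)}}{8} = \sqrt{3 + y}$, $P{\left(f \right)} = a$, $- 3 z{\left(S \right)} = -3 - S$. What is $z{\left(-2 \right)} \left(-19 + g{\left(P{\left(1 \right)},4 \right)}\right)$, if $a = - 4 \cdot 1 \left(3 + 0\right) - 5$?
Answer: $- \frac{19}{3} + \frac{8 i \sqrt{14}}{3} \approx -6.3333 + 9.9778 i$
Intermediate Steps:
$z{\left(S \right)} = 1 + \frac{S}{3}$ ($z{\left(S \right)} = - \frac{-3 - S}{3} = 1 + \frac{S}{3}$)
$a = -17$ ($a = - 4 \cdot 1 \cdot 3 - 5 = \left(-4\right) 3 - 5 = -12 - 5 = -17$)
$P{\left(f \right)} = -17$
$g{\left(y,R \right)} = 8 \sqrt{3 + y}$
$z{\left(-2 \right)} \left(-19 + g{\left(P{\left(1 \right)},4 \right)}\right) = \left(1 + \frac{1}{3} \left(-2\right)\right) \left(-19 + 8 \sqrt{3 - 17}\right) = \left(1 - \frac{2}{3}\right) \left(-19 + 8 \sqrt{-14}\right) = \frac{-19 + 8 i \sqrt{14}}{3} = - \frac{19}{3} + \frac{8 i \sqrt{14}}{3}$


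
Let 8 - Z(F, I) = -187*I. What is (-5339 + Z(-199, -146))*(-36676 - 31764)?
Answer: 2233402520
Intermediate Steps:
Z(F, I) = 8 + 187*I (Z(F, I) = 8 - (-187)*I = 8 + 187*I)
(-5339 + Z(-199, -146))*(-36676 - 31764) = (-5339 + (8 + 187*(-146)))*(-36676 - 31764) = (-5339 + (8 - 27302))*(-68440) = (-5339 - 27294)*(-68440) = -32633*(-68440) = 2233402520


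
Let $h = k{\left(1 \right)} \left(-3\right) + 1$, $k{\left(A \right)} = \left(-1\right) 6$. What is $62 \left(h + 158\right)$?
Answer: $10974$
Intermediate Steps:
$k{\left(A \right)} = -6$
$h = 19$ ($h = \left(-6\right) \left(-3\right) + 1 = 18 + 1 = 19$)
$62 \left(h + 158\right) = 62 \left(19 + 158\right) = 62 \cdot 177 = 10974$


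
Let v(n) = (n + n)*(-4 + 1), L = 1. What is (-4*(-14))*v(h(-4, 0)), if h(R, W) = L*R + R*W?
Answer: 1344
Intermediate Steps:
h(R, W) = R + R*W (h(R, W) = 1*R + R*W = R + R*W)
v(n) = -6*n (v(n) = (2*n)*(-3) = -6*n)
(-4*(-14))*v(h(-4, 0)) = (-4*(-14))*(-(-24)*(1 + 0)) = 56*(-(-24)) = 56*(-6*(-4)) = 56*24 = 1344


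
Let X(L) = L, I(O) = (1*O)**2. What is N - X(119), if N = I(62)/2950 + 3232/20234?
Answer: -1753957951/14922575 ≈ -117.54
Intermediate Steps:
I(O) = O**2
N = 21828474/14922575 (N = 62**2/2950 + 3232/20234 = 3844*(1/2950) + 3232*(1/20234) = 1922/1475 + 1616/10117 = 21828474/14922575 ≈ 1.4628)
N - X(119) = 21828474/14922575 - 1*119 = 21828474/14922575 - 119 = -1753957951/14922575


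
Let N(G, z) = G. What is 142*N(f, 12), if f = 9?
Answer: 1278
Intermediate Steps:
142*N(f, 12) = 142*9 = 1278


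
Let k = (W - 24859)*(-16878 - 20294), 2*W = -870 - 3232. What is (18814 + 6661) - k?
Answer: -1000273045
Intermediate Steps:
W = -2051 (W = (-870 - 3232)/2 = (½)*(-4102) = -2051)
k = 1000298520 (k = (-2051 - 24859)*(-16878 - 20294) = -26910*(-37172) = 1000298520)
(18814 + 6661) - k = (18814 + 6661) - 1*1000298520 = 25475 - 1000298520 = -1000273045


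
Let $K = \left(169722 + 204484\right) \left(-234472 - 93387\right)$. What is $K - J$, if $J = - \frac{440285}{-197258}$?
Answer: $- \frac{24200953772056417}{197258} \approx -1.2269 \cdot 10^{11}$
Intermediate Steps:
$J = \frac{440285}{197258}$ ($J = \left(-440285\right) \left(- \frac{1}{197258}\right) = \frac{440285}{197258} \approx 2.232$)
$K = -122686804954$ ($K = 374206 \left(-327859\right) = -122686804954$)
$K - J = -122686804954 - \frac{440285}{197258} = - \frac{24200953772056417}{197258}$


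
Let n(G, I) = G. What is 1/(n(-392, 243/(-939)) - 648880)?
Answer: -1/649272 ≈ -1.5402e-6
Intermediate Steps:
1/(n(-392, 243/(-939)) - 648880) = 1/(-392 - 648880) = 1/(-649272) = -1/649272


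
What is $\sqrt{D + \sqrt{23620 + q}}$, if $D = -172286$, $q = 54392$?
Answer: $\sqrt{-172286 + 6 \sqrt{2167}} \approx 414.74 i$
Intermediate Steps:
$\sqrt{D + \sqrt{23620 + q}} = \sqrt{-172286 + \sqrt{23620 + 54392}} = \sqrt{-172286 + \sqrt{78012}} = \sqrt{-172286 + 6 \sqrt{2167}}$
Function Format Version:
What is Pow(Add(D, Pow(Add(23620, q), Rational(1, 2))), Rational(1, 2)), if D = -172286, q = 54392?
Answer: Pow(Add(-172286, Mul(6, Pow(2167, Rational(1, 2)))), Rational(1, 2)) ≈ Mul(414.74, I)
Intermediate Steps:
Pow(Add(D, Pow(Add(23620, q), Rational(1, 2))), Rational(1, 2)) = Pow(Add(-172286, Pow(Add(23620, 54392), Rational(1, 2))), Rational(1, 2)) = Pow(Add(-172286, Pow(78012, Rational(1, 2))), Rational(1, 2)) = Pow(Add(-172286, Mul(6, Pow(2167, Rational(1, 2)))), Rational(1, 2))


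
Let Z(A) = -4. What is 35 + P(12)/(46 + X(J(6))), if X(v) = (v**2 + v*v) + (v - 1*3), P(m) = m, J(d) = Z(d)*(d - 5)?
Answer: 2497/71 ≈ 35.169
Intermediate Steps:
J(d) = 20 - 4*d (J(d) = -4*(d - 5) = -4*(-5 + d) = 20 - 4*d)
X(v) = -3 + v + 2*v**2 (X(v) = (v**2 + v**2) + (v - 3) = 2*v**2 + (-3 + v) = -3 + v + 2*v**2)
35 + P(12)/(46 + X(J(6))) = 35 + 12/(46 + (-3 + (20 - 4*6) + 2*(20 - 4*6)**2)) = 35 + 12/(46 + (-3 + (20 - 24) + 2*(20 - 24)**2)) = 35 + 12/(46 + (-3 - 4 + 2*(-4)**2)) = 35 + 12/(46 + (-3 - 4 + 2*16)) = 35 + 12/(46 + (-3 - 4 + 32)) = 35 + 12/(46 + 25) = 35 + 12/71 = 2497/71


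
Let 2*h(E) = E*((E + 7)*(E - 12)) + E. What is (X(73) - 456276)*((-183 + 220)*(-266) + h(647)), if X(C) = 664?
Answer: -61205456526958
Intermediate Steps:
h(E) = E/2 + E*(-12 + E)*(7 + E)/2 (h(E) = (E*((E + 7)*(E - 12)) + E)/2 = (E*((7 + E)*(-12 + E)) + E)/2 = (E*((-12 + E)*(7 + E)) + E)/2 = (E*(-12 + E)*(7 + E) + E)/2 = (E + E*(-12 + E)*(7 + E))/2 = E/2 + E*(-12 + E)*(7 + E)/2)
(X(73) - 456276)*((-183 + 220)*(-266) + h(647)) = (664 - 456276)*((-183 + 220)*(-266) + (½)*647*(-83 + 647² - 5*647)) = -455612*(37*(-266) + (½)*647*(-83 + 418609 - 3235)) = -455612*(-9842 + (½)*647*415291) = -455612*(-9842 + 268693277/2) = -455612*268673593/2 = -61205456526958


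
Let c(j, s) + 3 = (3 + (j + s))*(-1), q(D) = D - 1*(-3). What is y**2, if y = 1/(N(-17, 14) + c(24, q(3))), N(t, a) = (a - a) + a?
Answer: 1/484 ≈ 0.0020661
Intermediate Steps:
q(D) = 3 + D (q(D) = D + 3 = 3 + D)
N(t, a) = a (N(t, a) = 0 + a = a)
c(j, s) = -6 - j - s (c(j, s) = -3 + (3 + (j + s))*(-1) = -3 + (3 + j + s)*(-1) = -3 + (-3 - j - s) = -6 - j - s)
y = -1/22 (y = 1/(14 + (-6 - 1*24 - (3 + 3))) = 1/(14 + (-6 - 24 - 1*6)) = 1/(14 + (-6 - 24 - 6)) = 1/(14 - 36) = 1/(-22) = -1/22 ≈ -0.045455)
y**2 = (-1/22)**2 = 1/484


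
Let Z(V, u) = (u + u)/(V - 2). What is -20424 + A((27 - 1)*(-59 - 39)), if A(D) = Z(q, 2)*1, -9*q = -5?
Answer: -265548/13 ≈ -20427.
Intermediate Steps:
q = 5/9 (q = -⅑*(-5) = 5/9 ≈ 0.55556)
Z(V, u) = 2*u/(-2 + V) (Z(V, u) = (2*u)/(-2 + V) = 2*u/(-2 + V))
A(D) = -36/13 (A(D) = (2*2/(-2 + 5/9))*1 = (2*2/(-13/9))*1 = (2*2*(-9/13))*1 = -36/13*1 = -36/13)
-20424 + A((27 - 1)*(-59 - 39)) = -20424 - 36/13 = -265548/13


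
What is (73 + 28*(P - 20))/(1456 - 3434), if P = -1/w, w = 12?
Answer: 734/2967 ≈ 0.24739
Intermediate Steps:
P = -1/12 ≈ -0.083333
(73 + 28*(P - 20))/(1456 - 3434) = (73 + 28*(-1/12 - 20))/(1456 - 3434) = (73 + 28*(-241/12))/(-1978) = (73 - 1687/3)*(-1/1978) = -1468/3*(-1/1978) = 734/2967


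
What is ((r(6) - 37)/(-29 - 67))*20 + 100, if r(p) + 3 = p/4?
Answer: 5185/48 ≈ 108.02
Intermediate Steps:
r(p) = -3 + p/4
((r(6) - 37)/(-29 - 67))*20 + 100 = (((-3 + (¼)*6) - 37)/(-29 - 67))*20 + 100 = (((-3 + 3/2) - 37)/(-96))*20 + 100 = ((-3/2 - 37)*(-1/96))*20 + 100 = -77/2*(-1/96)*20 + 100 = (77/192)*20 + 100 = 385/48 + 100 = 5185/48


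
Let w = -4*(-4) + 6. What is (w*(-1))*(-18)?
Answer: 396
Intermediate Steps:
w = 22 (w = 16 + 6 = 22)
(w*(-1))*(-18) = (22*(-1))*(-18) = -22*(-18) = 396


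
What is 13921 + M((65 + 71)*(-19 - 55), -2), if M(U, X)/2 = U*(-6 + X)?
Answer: 174945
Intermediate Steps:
M(U, X) = 2*U*(-6 + X) (M(U, X) = 2*(U*(-6 + X)) = 2*U*(-6 + X))
13921 + M((65 + 71)*(-19 - 55), -2) = 13921 + 2*((65 + 71)*(-19 - 55))*(-6 - 2) = 13921 + 2*(136*(-74))*(-8) = 13921 + 2*(-10064)*(-8) = 13921 + 161024 = 174945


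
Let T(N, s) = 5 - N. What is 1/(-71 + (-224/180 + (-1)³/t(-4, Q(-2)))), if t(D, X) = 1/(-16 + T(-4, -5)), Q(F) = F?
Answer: -45/2936 ≈ -0.015327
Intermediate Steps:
t(D, X) = -⅐ (t(D, X) = 1/(-16 + (5 - 1*(-4))) = 1/(-16 + (5 + 4)) = 1/(-16 + 9) = 1/(-7) = -⅐)
1/(-71 + (-224/180 + (-1)³/t(-4, Q(-2)))) = 1/(-71 + (-224/180 + (-1)³/(-⅐))) = 1/(-71 + (-224*1/180 - 1*(-7))) = 1/(-71 + (-56/45 + 7)) = 1/(-71 + 259/45) = 1/(-2936/45) = -45/2936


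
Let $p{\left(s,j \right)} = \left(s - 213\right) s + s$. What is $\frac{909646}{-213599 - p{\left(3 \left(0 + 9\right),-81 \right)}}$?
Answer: $- \frac{454823}{104302} \approx -4.3606$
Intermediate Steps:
$p{\left(s,j \right)} = s + s \left(-213 + s\right)$ ($p{\left(s,j \right)} = \left(s - 213\right) s + s = \left(-213 + s\right) s + s = s \left(-213 + s\right) + s = s + s \left(-213 + s\right)$)
$\frac{909646}{-213599 - p{\left(3 \left(0 + 9\right),-81 \right)}} = \frac{909646}{-213599 - 3 \left(0 + 9\right) \left(-212 + 3 \left(0 + 9\right)\right)} = \frac{909646}{-213599 - 3 \cdot 9 \left(-212 + 3 \cdot 9\right)} = \frac{909646}{-213599 - 27 \left(-212 + 27\right)} = \frac{909646}{-213599 - 27 \left(-185\right)} = \frac{909646}{-213599 - -4995} = \frac{909646}{-213599 + 4995} = \frac{909646}{-208604} = 909646 \left(- \frac{1}{208604}\right) = - \frac{454823}{104302}$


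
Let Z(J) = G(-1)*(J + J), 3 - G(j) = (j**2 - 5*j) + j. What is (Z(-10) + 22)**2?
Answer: 3844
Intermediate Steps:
G(j) = 3 - j**2 + 4*j (G(j) = 3 - ((j**2 - 5*j) + j) = 3 - (j**2 - 4*j) = 3 + (-j**2 + 4*j) = 3 - j**2 + 4*j)
Z(J) = -4*J (Z(J) = (3 - 1*(-1)**2 + 4*(-1))*(J + J) = (3 - 1*1 - 4)*(2*J) = (3 - 1 - 4)*(2*J) = -4*J)
(Z(-10) + 22)**2 = (-4*(-10) + 22)**2 = (40 + 22)**2 = 62**2 = 3844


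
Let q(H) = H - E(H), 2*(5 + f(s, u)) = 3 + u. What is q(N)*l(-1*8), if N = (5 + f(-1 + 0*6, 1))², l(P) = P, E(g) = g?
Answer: 0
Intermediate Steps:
f(s, u) = -7/2 + u/2 (f(s, u) = -5 + (3 + u)/2 = -5 + (3/2 + u/2) = -7/2 + u/2)
N = 4 (N = (5 + (-7/2 + (½)*1))² = (5 + (-7/2 + ½))² = (5 - 3)² = 2² = 4)
q(H) = 0 (q(H) = H - H = 0)
q(N)*l(-1*8) = 0*(-1*8) = 0*(-8) = 0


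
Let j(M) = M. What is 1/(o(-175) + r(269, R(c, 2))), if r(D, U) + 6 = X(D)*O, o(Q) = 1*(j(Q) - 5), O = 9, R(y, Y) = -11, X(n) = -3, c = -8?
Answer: -1/213 ≈ -0.0046948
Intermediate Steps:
o(Q) = -5 + Q (o(Q) = 1*(Q - 5) = 1*(-5 + Q) = -5 + Q)
r(D, U) = -33 (r(D, U) = -6 - 3*9 = -6 - 27 = -33)
1/(o(-175) + r(269, R(c, 2))) = 1/((-5 - 175) - 33) = 1/(-180 - 33) = 1/(-213) = -1/213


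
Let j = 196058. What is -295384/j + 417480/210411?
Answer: 3283041836/6875459973 ≈ 0.47750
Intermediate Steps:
-295384/j + 417480/210411 = -295384/196058 + 417480/210411 = -295384*1/196058 + 417480*(1/210411) = -147692/98029 + 139160/70137 = 3283041836/6875459973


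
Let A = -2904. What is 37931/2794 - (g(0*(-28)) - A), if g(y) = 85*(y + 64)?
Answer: -23275205/2794 ≈ -8330.4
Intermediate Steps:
g(y) = 5440 + 85*y (g(y) = 85*(64 + y) = 5440 + 85*y)
37931/2794 - (g(0*(-28)) - A) = 37931/2794 - ((5440 + 85*(0*(-28))) - 1*(-2904)) = 37931*(1/2794) - ((5440 + 85*0) + 2904) = 37931/2794 - ((5440 + 0) + 2904) = 37931/2794 - (5440 + 2904) = 37931/2794 - 1*8344 = 37931/2794 - 8344 = -23275205/2794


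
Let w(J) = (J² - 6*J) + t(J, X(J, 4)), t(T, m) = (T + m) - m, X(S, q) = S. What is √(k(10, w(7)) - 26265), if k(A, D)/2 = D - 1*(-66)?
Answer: I*√26105 ≈ 161.57*I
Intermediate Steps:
t(T, m) = T
w(J) = J² - 5*J (w(J) = (J² - 6*J) + J = J² - 5*J)
k(A, D) = 132 + 2*D (k(A, D) = 2*(D - 1*(-66)) = 2*(D + 66) = 2*(66 + D) = 132 + 2*D)
√(k(10, w(7)) - 26265) = √((132 + 2*(7*(-5 + 7))) - 26265) = √((132 + 2*(7*2)) - 26265) = √((132 + 2*14) - 26265) = √((132 + 28) - 26265) = √(160 - 26265) = √(-26105) = I*√26105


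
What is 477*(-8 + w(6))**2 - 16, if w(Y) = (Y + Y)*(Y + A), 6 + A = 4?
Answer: 763184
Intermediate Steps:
A = -2 (A = -6 + 4 = -2)
w(Y) = 2*Y*(-2 + Y) (w(Y) = (Y + Y)*(Y - 2) = (2*Y)*(-2 + Y) = 2*Y*(-2 + Y))
477*(-8 + w(6))**2 - 16 = 477*(-8 + 2*6*(-2 + 6))**2 - 16 = 477*(-8 + 2*6*4)**2 - 16 = 477*(-8 + 48)**2 - 16 = 477*40**2 - 16 = 477*1600 - 16 = 763200 - 16 = 763184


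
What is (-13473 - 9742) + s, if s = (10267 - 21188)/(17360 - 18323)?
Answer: -22345124/963 ≈ -23204.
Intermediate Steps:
s = 10921/963 (s = -10921/(-963) = -10921*(-1/963) = 10921/963 ≈ 11.341)
(-13473 - 9742) + s = (-13473 - 9742) + 10921/963 = -23215 + 10921/963 = -22345124/963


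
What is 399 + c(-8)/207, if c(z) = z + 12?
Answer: 82597/207 ≈ 399.02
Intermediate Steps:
c(z) = 12 + z
399 + c(-8)/207 = 399 + (12 - 8)/207 = 399 + 4*(1/207) = 399 + 4/207 = 82597/207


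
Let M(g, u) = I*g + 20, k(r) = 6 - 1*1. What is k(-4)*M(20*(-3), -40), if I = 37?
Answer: -11000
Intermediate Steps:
k(r) = 5 (k(r) = 6 - 1 = 5)
M(g, u) = 20 + 37*g (M(g, u) = 37*g + 20 = 20 + 37*g)
k(-4)*M(20*(-3), -40) = 5*(20 + 37*(20*(-3))) = 5*(20 + 37*(-60)) = 5*(20 - 2220) = 5*(-2200) = -11000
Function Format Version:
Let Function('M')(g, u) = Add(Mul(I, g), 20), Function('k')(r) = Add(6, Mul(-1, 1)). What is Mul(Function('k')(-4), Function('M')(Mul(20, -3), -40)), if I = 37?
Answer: -11000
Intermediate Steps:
Function('k')(r) = 5 (Function('k')(r) = Add(6, -1) = 5)
Function('M')(g, u) = Add(20, Mul(37, g)) (Function('M')(g, u) = Add(Mul(37, g), 20) = Add(20, Mul(37, g)))
Mul(Function('k')(-4), Function('M')(Mul(20, -3), -40)) = Mul(5, Add(20, Mul(37, Mul(20, -3)))) = Mul(5, Add(20, Mul(37, -60))) = Mul(5, Add(20, -2220)) = Mul(5, -2200) = -11000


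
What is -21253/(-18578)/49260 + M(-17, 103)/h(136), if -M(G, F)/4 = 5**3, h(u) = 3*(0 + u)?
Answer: -6355103733/5185862920 ≈ -1.2255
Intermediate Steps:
h(u) = 3*u
M(G, F) = -500 (M(G, F) = -4*5**3 = -4*125 = -500)
-21253/(-18578)/49260 + M(-17, 103)/h(136) = -21253/(-18578)/49260 - 500/(3*136) = -21253*(-1/18578)*(1/49260) - 500/408 = (21253/18578)*(1/49260) - 500*1/408 = 21253/915152280 - 125/102 = -6355103733/5185862920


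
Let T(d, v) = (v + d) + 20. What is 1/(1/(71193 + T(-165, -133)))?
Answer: 70915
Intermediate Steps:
T(d, v) = 20 + d + v (T(d, v) = (d + v) + 20 = 20 + d + v)
1/(1/(71193 + T(-165, -133))) = 1/(1/(71193 + (20 - 165 - 133))) = 1/(1/(71193 - 278)) = 1/(1/70915) = 70915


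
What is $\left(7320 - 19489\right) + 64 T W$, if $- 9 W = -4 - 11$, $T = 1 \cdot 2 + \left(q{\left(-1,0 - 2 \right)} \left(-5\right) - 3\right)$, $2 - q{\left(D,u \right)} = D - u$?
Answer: $-12809$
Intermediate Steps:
$q{\left(D,u \right)} = 2 + u - D$ ($q{\left(D,u \right)} = 2 - \left(D - u\right) = 2 + u - D$)
$T = -6$ ($T = 1 \cdot 2 + \left(\left(2 + \left(0 - 2\right) - -1\right) \left(-5\right) - 3\right) = 2 + \left(\left(2 - 2 + 1\right) \left(-5\right) - 3\right) = 2 + \left(1 \left(-5\right) - 3\right) = 2 - 8 = -6$)
$W = \frac{5}{3}$ ($W = - \frac{-4 - 11}{9} = \left(- \frac{1}{9}\right) \left(-15\right) = \frac{5}{3} \approx 1.6667$)
$\left(7320 - 19489\right) + 64 T W = \left(7320 - 19489\right) + 64 \left(\left(-6\right) \frac{5}{3}\right) = -12169 + 64 \left(-10\right) = -12169 - 640 = -12809$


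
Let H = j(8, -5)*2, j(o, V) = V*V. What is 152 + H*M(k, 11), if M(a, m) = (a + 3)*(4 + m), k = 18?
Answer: 15902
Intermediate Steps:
M(a, m) = (3 + a)*(4 + m)
j(o, V) = V**2
H = 50 (H = (-5)**2*2 = 25*2 = 50)
152 + H*M(k, 11) = 152 + 50*(12 + 3*11 + 4*18 + 18*11) = 152 + 50*(12 + 33 + 72 + 198) = 152 + 50*315 = 152 + 15750 = 15902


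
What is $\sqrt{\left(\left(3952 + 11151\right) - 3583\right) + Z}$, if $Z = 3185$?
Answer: $\sqrt{14705} \approx 121.26$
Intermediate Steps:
$\sqrt{\left(\left(3952 + 11151\right) - 3583\right) + Z} = \sqrt{\left(\left(3952 + 11151\right) - 3583\right) + 3185} = \sqrt{\left(15103 - 3583\right) + 3185} = \sqrt{11520 + 3185} = \sqrt{14705}$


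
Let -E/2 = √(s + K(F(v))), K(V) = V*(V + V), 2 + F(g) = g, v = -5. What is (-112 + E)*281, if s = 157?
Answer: -31472 - 562*√255 ≈ -40446.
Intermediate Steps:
F(g) = -2 + g
K(V) = 2*V² (K(V) = V*(2*V) = 2*V²)
E = -2*√255 (E = -2*√(157 + 2*(-2 - 5)²) = -2*√(157 + 2*(-7)²) = -2*√(157 + 2*49) = -2*√(157 + 98) = -2*√255 ≈ -31.937)
(-112 + E)*281 = (-112 - 2*√255)*281 = -31472 - 562*√255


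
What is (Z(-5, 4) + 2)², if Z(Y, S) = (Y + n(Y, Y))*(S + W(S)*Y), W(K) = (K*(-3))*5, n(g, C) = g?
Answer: 9229444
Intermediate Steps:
W(K) = -15*K (W(K) = -3*K*5 = -15*K)
Z(Y, S) = 2*Y*(S - 15*S*Y) (Z(Y, S) = (Y + Y)*(S + (-15*S)*Y) = (2*Y)*(S - 15*S*Y) = 2*Y*(S - 15*S*Y))
(Z(-5, 4) + 2)² = (2*4*(-5)*(1 - 15*(-5)) + 2)² = (2*4*(-5)*(1 + 75) + 2)² = (2*4*(-5)*76 + 2)² = (-3040 + 2)² = (-3038)² = 9229444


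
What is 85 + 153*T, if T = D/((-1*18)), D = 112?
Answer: -867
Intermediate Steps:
T = -56/9 (T = 112/((-1*18)) = 112/(-18) = 112*(-1/18) = -56/9 ≈ -6.2222)
85 + 153*T = 85 + 153*(-56/9) = 85 - 952 = -867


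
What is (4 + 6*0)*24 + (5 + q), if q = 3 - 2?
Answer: 102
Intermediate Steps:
q = 1
(4 + 6*0)*24 + (5 + q) = (4 + 6*0)*24 + (5 + 1) = (4 + 0)*24 + 6 = 4*24 + 6 = 96 + 6 = 102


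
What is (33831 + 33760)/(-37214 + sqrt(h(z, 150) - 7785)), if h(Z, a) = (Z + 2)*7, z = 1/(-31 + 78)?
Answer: -59110289639/32544904821 - 67591*I*sqrt(17165810)/65089809642 ≈ -1.8163 - 0.0043024*I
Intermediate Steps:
z = 1/47 ≈ 0.021277
h(Z, a) = 14 + 7*Z (h(Z, a) = (2 + Z)*7 = 14 + 7*Z)
(33831 + 33760)/(-37214 + sqrt(h(z, 150) - 7785)) = (33831 + 33760)/(-37214 + sqrt((14 + 7*(1/47)) - 7785)) = 67591/(-37214 + sqrt((14 + 7/47) - 7785)) = 67591/(-37214 + sqrt(665/47 - 7785)) = 67591/(-37214 + sqrt(-365230/47)) = 67591/(-37214 + I*sqrt(17165810)/47)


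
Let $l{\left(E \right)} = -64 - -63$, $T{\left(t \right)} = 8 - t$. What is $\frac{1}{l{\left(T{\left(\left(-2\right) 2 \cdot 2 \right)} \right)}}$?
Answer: $-1$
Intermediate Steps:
$l{\left(E \right)} = -1$ ($l{\left(E \right)} = -64 + 63 = -1$)
$\frac{1}{l{\left(T{\left(\left(-2\right) 2 \cdot 2 \right)} \right)}} = \frac{1}{-1} = -1$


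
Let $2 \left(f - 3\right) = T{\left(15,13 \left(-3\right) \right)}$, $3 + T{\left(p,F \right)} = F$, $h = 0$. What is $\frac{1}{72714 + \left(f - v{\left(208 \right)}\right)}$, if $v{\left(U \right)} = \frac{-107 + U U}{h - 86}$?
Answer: $\frac{86}{6295013} \approx 1.3662 \cdot 10^{-5}$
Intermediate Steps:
$T{\left(p,F \right)} = -3 + F$
$f = -18$ ($f = 3 + \frac{-3 + 13 \left(-3\right)}{2} = 3 + \frac{-3 - 39}{2} = 3 + \frac{1}{2} \left(-42\right) = 3 - 21 = -18$)
$v{\left(U \right)} = \frac{107}{86} - \frac{U^{2}}{86}$ ($v{\left(U \right)} = \frac{-107 + U U}{0 - 86} = \frac{-107 + U^{2}}{-86} = \left(-107 + U^{2}\right) \left(- \frac{1}{86}\right) = \frac{107}{86} - \frac{U^{2}}{86}$)
$\frac{1}{72714 + \left(f - v{\left(208 \right)}\right)} = \frac{1}{72714 - \left(\frac{1655}{86} - \frac{21632}{43}\right)} = \frac{1}{72714 - - \frac{41609}{86}} = \frac{1}{72714 + \left(-18 + \frac{43157}{86}\right)} = \frac{1}{72714 + \frac{41609}{86}} = \frac{1}{\frac{6295013}{86}} = \frac{86}{6295013}$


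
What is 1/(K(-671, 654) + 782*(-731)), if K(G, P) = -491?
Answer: -1/572133 ≈ -1.7478e-6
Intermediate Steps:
1/(K(-671, 654) + 782*(-731)) = 1/(-491 + 782*(-731)) = 1/(-491 - 571642) = 1/(-572133) = -1/572133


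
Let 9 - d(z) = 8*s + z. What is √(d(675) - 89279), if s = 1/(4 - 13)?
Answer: I*√809497/3 ≈ 299.91*I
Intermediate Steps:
s = -⅑ (s = 1/(-9) = -⅑ ≈ -0.11111)
d(z) = 89/9 - z (d(z) = 9 - (8*(-⅑) + z) = 9 - (-8/9 + z) = 9 + (8/9 - z) = 89/9 - z)
√(d(675) - 89279) = √((89/9 - 1*675) - 89279) = √((89/9 - 675) - 89279) = √(-5986/9 - 89279) = √(-809497/9) = I*√809497/3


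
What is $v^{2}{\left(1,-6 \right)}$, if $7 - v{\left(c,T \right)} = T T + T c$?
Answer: $529$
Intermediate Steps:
$v{\left(c,T \right)} = 7 - T^{2} - T c$ ($v{\left(c,T \right)} = 7 - \left(T T + T c\right) = 7 - \left(T^{2} + T c\right) = 7 - T^{2} - T c$)
$v^{2}{\left(1,-6 \right)} = \left(7 - \left(-6\right)^{2} - \left(-6\right) 1\right)^{2} = \left(7 - 36 + 6\right)^{2} = \left(-23\right)^{2} = 529$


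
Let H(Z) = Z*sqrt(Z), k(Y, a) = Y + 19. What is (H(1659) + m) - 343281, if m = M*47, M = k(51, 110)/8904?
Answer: -218326481/636 + 1659*sqrt(1659) ≈ -2.7571e+5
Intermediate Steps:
k(Y, a) = 19 + Y
M = 5/636 (M = (19 + 51)/8904 = 70*(1/8904) = 5/636 ≈ 0.0078616)
m = 235/636 (m = (5/636)*47 = 235/636 ≈ 0.36950)
H(Z) = Z**(3/2)
(H(1659) + m) - 343281 = (1659**(3/2) + 235/636) - 343281 = (1659*sqrt(1659) + 235/636) - 343281 = (235/636 + 1659*sqrt(1659)) - 343281 = -218326481/636 + 1659*sqrt(1659)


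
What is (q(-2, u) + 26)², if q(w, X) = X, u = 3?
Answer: 841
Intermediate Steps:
(q(-2, u) + 26)² = (3 + 26)² = 29² = 841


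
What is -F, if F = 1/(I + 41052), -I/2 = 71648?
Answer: 1/102244 ≈ 9.7805e-6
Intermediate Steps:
I = -143296 (I = -2*71648 = -143296)
F = -1/102244 (F = 1/(-143296 + 41052) = 1/(-102244) = -1/102244 ≈ -9.7805e-6)
-F = -1*(-1/102244) = 1/102244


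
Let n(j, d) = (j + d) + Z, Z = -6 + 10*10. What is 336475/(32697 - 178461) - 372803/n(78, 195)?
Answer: -54464742817/53495388 ≈ -1018.1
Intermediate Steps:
Z = 94 (Z = -6 + 100 = 94)
n(j, d) = 94 + d + j (n(j, d) = (j + d) + 94 = (d + j) + 94 = 94 + d + j)
336475/(32697 - 178461) - 372803/n(78, 195) = 336475/(32697 - 178461) - 372803/(94 + 195 + 78) = 336475/(-145764) - 372803/367 = 336475*(-1/145764) - 372803*1/367 = -336475/145764 - 372803/367 = -54464742817/53495388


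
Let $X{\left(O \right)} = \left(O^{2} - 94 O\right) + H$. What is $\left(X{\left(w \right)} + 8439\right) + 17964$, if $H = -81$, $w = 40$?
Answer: $24162$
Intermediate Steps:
$X{\left(O \right)} = -81 + O^{2} - 94 O$ ($X{\left(O \right)} = \left(O^{2} - 94 O\right) - 81 = -81 + O^{2} - 94 O$)
$\left(X{\left(w \right)} + 8439\right) + 17964 = \left(\left(-81 + 40^{2} - 3760\right) + 8439\right) + 17964 = \left(\left(-81 + 1600 - 3760\right) + 8439\right) + 17964 = \left(-2241 + 8439\right) + 17964 = 6198 + 17964 = 24162$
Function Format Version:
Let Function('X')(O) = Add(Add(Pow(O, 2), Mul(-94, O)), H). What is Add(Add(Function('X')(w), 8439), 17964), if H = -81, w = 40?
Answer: 24162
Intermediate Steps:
Function('X')(O) = Add(-81, Pow(O, 2), Mul(-94, O)) (Function('X')(O) = Add(Add(Pow(O, 2), Mul(-94, O)), -81) = Add(-81, Pow(O, 2), Mul(-94, O)))
Add(Add(Function('X')(w), 8439), 17964) = Add(Add(Add(-81, Pow(40, 2), Mul(-94, 40)), 8439), 17964) = Add(Add(Add(-81, 1600, -3760), 8439), 17964) = Add(Add(-2241, 8439), 17964) = Add(6198, 17964) = 24162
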